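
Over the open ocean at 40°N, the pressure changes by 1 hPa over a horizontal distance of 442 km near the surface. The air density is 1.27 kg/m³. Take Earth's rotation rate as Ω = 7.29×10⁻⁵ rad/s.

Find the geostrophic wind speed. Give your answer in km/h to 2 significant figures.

Coriolis parameter at 40°N:
f = 2Ω sin φ = 2 × 7.29×10⁻⁵ × sin 40° = 9.37×10⁻⁵ s⁻¹
Pressure gradient: |∂P/∂n| = 100 Pa / 442000 m = 2.26×10⁻⁴ Pa/m
Geostrophic balance (pressure-gradient force = Coriolis force):
V_g = (1/(fρ)) |∂P/∂n| = 2.26×10⁻⁴ / (9.37×10⁻⁵ × 1.27) = 1.90 m/s
Converting: 1.90 m/s × 3.6 = 6.8 km/h

6.8 km/h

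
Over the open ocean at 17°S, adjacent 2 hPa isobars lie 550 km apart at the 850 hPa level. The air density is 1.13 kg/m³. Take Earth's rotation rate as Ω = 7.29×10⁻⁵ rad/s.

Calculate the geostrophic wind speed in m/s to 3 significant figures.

Coriolis parameter at 17°S:
f = 2Ω sin φ = 2 × 7.29×10⁻⁵ × sin 17° = 4.26×10⁻⁵ s⁻¹
Pressure gradient: |∂P/∂n| = 200 Pa / 550000 m = 3.64×10⁻⁴ Pa/m
Geostrophic balance (pressure-gradient force = Coriolis force):
V_g = (1/(fρ)) |∂P/∂n| = 3.64×10⁻⁴ / (4.26×10⁻⁵ × 1.13) = 7.55 m/s

7.55 m/s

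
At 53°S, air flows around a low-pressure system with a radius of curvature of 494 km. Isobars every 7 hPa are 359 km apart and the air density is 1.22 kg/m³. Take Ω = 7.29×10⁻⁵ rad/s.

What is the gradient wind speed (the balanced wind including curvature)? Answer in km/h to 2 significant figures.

Coriolis parameter at 53°S:
f = 2Ω sin φ = 2 × 7.29×10⁻⁵ × sin 53° = 1.16×10⁻⁴ s⁻¹
Pressure gradient: |∂P/∂n| = 700 Pa / 359000 m = 1.95×10⁻³ Pa/m
Geostrophic speed: V_g = |∂P/∂n|/(fρ) = 1.95×10⁻³/(1.16×10⁻⁴ × 1.22) = 13.7 m/s
Around a low, centrifugal force acts outward with Coriolis, so pressure-gradient force balances both:
(1/ρ)|∂P/∂n| = fV + V²/R  →  V² + fR·V − fR·V_g = 0
With fR = 1.16×10⁻⁴ × 494×10³ m = 57.5 m/s:
V = [−fR + √((fR)² + 4 fR V_g)]/2 = [−57.5 + √(57.5² + 4×57.5×13.7)]/2 = 11.4 m/s
Subgeostrophic (V < V_g = 13.7 m/s), as expected around a low.
Converting: 11.4 m/s × 3.6 = 41 km/h

41 km/h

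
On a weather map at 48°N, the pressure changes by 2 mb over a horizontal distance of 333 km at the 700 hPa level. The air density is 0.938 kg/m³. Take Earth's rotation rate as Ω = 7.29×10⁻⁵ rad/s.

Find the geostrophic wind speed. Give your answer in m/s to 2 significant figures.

5.9 m/s

Coriolis parameter at 48°N:
f = 2Ω sin φ = 2 × 7.29×10⁻⁵ × sin 48° = 1.08×10⁻⁴ s⁻¹
Pressure gradient: |∂P/∂n| = 200 Pa / 333000 m = 6.01×10⁻⁴ Pa/m
Geostrophic balance (pressure-gradient force = Coriolis force):
V_g = (1/(fρ)) |∂P/∂n| = 6.01×10⁻⁴ / (1.08×10⁻⁴ × 0.938) = 5.91 m/s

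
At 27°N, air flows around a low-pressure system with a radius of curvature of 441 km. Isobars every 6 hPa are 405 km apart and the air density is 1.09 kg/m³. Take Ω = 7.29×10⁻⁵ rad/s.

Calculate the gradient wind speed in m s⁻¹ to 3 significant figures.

13.9 m s⁻¹

Coriolis parameter at 27°N:
f = 2Ω sin φ = 2 × 7.29×10⁻⁵ × sin 27° = 6.62×10⁻⁵ s⁻¹
Pressure gradient: |∂P/∂n| = 600 Pa / 405000 m = 1.48×10⁻³ Pa/m
Geostrophic speed: V_g = |∂P/∂n|/(fρ) = 1.48×10⁻³/(6.62×10⁻⁵ × 1.09) = 20.5 m/s
Around a low, centrifugal force acts outward with Coriolis, so pressure-gradient force balances both:
(1/ρ)|∂P/∂n| = fV + V²/R  →  V² + fR·V − fR·V_g = 0
With fR = 6.62×10⁻⁵ × 441×10³ m = 29.2 m/s:
V = [−fR + √((fR)² + 4 fR V_g)]/2 = [−29.2 + √(29.2² + 4×29.2×20.5)]/2 = 13.9 m/s
Subgeostrophic (V < V_g = 20.5 m/s), as expected around a low.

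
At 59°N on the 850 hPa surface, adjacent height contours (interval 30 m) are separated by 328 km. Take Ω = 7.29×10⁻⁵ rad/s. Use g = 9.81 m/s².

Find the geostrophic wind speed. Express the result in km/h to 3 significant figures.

Coriolis parameter at 59°N:
f = 2Ω sin φ = 2 × 7.29×10⁻⁵ × sin 59° = 1.25×10⁻⁴ s⁻¹
Height gradient: |∂Z/∂n| = 30 m / 328000 m = 9.15×10⁻⁵
On a pressure surface, geostrophic balance gives V_g = (g/f)|∂Z/∂n|:
V_g = 9.81 × 9.15×10⁻⁵ / 1.25×10⁻⁴ = 7.18 m/s
Converting: 7.18 m/s × 3.6 = 25.8 km/h

25.8 km/h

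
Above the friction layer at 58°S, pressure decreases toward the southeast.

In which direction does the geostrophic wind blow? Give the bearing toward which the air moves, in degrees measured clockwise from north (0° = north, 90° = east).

045°

The pressure-gradient force points toward the southeast (bearing 135°).
Geostrophic balance: in the Southern Hemisphere the Coriolis force deflects motion to the left, so the geostrophic wind blows 90° to the left of the pressure-gradient force (low pressure on the right).
Rotating 135° by 90° counterclockwise gives 045° — the wind blows toward the northeast.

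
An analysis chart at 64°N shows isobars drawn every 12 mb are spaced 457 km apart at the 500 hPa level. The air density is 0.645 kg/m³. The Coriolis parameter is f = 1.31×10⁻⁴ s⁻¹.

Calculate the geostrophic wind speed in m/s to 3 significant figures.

Pressure gradient: |∂P/∂n| = 1200 Pa / 457000 m = 2.63×10⁻³ Pa/m
Geostrophic balance (pressure-gradient force = Coriolis force):
V_g = (1/(fρ)) |∂P/∂n| = 2.63×10⁻³ / (1.31×10⁻⁴ × 0.645) = 31.1 m/s

31.1 m/s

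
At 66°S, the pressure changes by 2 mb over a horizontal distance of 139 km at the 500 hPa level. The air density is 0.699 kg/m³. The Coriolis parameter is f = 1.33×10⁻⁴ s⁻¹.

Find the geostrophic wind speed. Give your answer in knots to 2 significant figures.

30 knots

Pressure gradient: |∂P/∂n| = 200 Pa / 139000 m = 1.44×10⁻³ Pa/m
Geostrophic balance (pressure-gradient force = Coriolis force):
V_g = (1/(fρ)) |∂P/∂n| = 1.44×10⁻³ / (1.33×10⁻⁴ × 0.699) = 15.5 m/s
Converting: 15.5 m/s × 1.944 = 30 knots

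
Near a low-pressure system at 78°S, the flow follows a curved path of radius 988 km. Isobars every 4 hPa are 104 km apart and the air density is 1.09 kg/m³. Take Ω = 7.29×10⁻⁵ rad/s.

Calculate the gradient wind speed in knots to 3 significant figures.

Coriolis parameter at 78°S:
f = 2Ω sin φ = 2 × 7.29×10⁻⁵ × sin 78° = 1.43×10⁻⁴ s⁻¹
Pressure gradient: |∂P/∂n| = 400 Pa / 104000 m = 3.85×10⁻³ Pa/m
Geostrophic speed: V_g = |∂P/∂n|/(fρ) = 3.85×10⁻³/(1.43×10⁻⁴ × 1.09) = 24.7 m/s
Around a low, centrifugal force acts outward with Coriolis, so pressure-gradient force balances both:
(1/ρ)|∂P/∂n| = fV + V²/R  →  V² + fR·V − fR·V_g = 0
With fR = 1.43×10⁻⁴ × 988×10³ m = 141 m/s:
V = [−fR + √((fR)² + 4 fR V_g)]/2 = [−141 + √(141² + 4×141×24.7)]/2 = 21.5 m/s
Subgeostrophic (V < V_g = 24.7 m/s), as expected around a low.
Converting: 21.5 m/s × 1.944 = 41.7 knots

41.7 knots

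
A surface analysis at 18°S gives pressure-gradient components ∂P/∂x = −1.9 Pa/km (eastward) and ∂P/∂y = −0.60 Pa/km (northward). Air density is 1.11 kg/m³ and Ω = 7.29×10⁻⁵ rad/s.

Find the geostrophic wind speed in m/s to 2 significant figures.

40 m/s

Coriolis parameter at 18°S:
f = 2Ω sin φ = 2 × 7.29×10⁻⁵ × sin 18° = 4.51×10⁻⁵ s⁻¹
In the Southern Hemisphere f is negative: f = −4.51×10⁻⁵ s⁻¹.
Component geostrophic relations (x east, y north):
u_g = −(1/(fρ)) ∂P/∂y,  v_g = (1/(fρ)) ∂P/∂x
u_g = −(−0.60×10⁻³)/(−4.51×10⁻⁵ × 1.11) = −12.0 m/s;  v_g = (−1.9×10⁻³)/(−4.51×10⁻⁵ × 1.11) = 38.0 m/s
|V_g| = √(u_g² + v_g²) = 39.8 m/s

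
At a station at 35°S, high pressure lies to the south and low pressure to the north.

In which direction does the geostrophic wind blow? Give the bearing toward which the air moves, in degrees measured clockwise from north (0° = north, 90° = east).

The pressure-gradient force points toward the north (bearing 000°).
Geostrophic balance: in the Southern Hemisphere the Coriolis force deflects motion to the left, so the geostrophic wind blows 90° to the left of the pressure-gradient force (low pressure on the right).
Rotating 000° by 90° counterclockwise gives 270° — the wind blows toward the west.

270°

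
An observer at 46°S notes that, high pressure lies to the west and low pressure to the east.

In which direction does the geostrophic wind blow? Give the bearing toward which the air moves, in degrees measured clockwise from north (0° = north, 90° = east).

000°

The pressure-gradient force points toward the east (bearing 090°).
Geostrophic balance: in the Southern Hemisphere the Coriolis force deflects motion to the left, so the geostrophic wind blows 90° to the left of the pressure-gradient force (low pressure on the right).
Rotating 090° by 90° counterclockwise gives 000° — the wind blows toward the north.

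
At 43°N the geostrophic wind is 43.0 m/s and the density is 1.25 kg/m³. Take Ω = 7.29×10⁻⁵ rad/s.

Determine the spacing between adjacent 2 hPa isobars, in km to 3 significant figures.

Coriolis parameter at 43°N:
f = 2Ω sin φ = 2 × 7.29×10⁻⁵ × sin 43° = 9.94×10⁻⁵ s⁻¹
Geostrophic balance rearranged: |∂P/∂n| = f ρ V_g
|∂P/∂n| = 9.94×10⁻⁵ × 1.25 × 43.0 = 5.34×10⁻³ Pa/m
Isobar spacing: Δn = ΔP/|∂P/∂n| = 200 Pa / 5.34×10⁻³ Pa/m = 37421 m ≈ 37.4 km

37.4 km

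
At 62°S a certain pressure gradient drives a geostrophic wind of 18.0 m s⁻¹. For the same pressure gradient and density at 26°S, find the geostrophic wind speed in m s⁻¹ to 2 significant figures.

With the same pressure gradient and density, V_g ∝ 1/f ∝ 1/sin φ.
V₂ = V₁ · sin φ₁ / sin φ₂ = 18.0 × sin 62° / sin 26°
V₂ = 18.0 × 0.8829/0.4384 = 36 m s⁻¹

36 m s⁻¹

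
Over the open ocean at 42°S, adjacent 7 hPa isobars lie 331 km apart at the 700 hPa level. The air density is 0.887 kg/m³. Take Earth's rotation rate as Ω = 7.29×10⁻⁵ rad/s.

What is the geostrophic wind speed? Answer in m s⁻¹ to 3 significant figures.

Coriolis parameter at 42°S:
f = 2Ω sin φ = 2 × 7.29×10⁻⁵ × sin 42° = 9.76×10⁻⁵ s⁻¹
Pressure gradient: |∂P/∂n| = 700 Pa / 331000 m = 2.11×10⁻³ Pa/m
Geostrophic balance (pressure-gradient force = Coriolis force):
V_g = (1/(fρ)) |∂P/∂n| = 2.11×10⁻³ / (9.76×10⁻⁵ × 0.887) = 24.4 m/s

24.4 m s⁻¹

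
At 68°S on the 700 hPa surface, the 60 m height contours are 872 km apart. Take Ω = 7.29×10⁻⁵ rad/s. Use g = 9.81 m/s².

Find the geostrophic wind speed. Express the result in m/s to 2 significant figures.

5.0 m/s

Coriolis parameter at 68°S:
f = 2Ω sin φ = 2 × 7.29×10⁻⁵ × sin 68° = 1.35×10⁻⁴ s⁻¹
Height gradient: |∂Z/∂n| = 60 m / 872000 m = 6.88×10⁻⁵
On a pressure surface, geostrophic balance gives V_g = (g/f)|∂Z/∂n|:
V_g = 9.81 × 6.88×10⁻⁵ / 1.35×10⁻⁴ = 4.99 m/s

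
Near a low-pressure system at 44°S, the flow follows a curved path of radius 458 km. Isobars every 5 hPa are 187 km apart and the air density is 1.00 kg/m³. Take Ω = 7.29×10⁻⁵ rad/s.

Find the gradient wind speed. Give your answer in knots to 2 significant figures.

37 knots

Coriolis parameter at 44°S:
f = 2Ω sin φ = 2 × 7.29×10⁻⁵ × sin 44° = 1.01×10⁻⁴ s⁻¹
Pressure gradient: |∂P/∂n| = 500 Pa / 187000 m = 2.67×10⁻³ Pa/m
Geostrophic speed: V_g = |∂P/∂n|/(fρ) = 2.67×10⁻³/(1.01×10⁻⁴ × 1.00) = 26.4 m/s
Around a low, centrifugal force acts outward with Coriolis, so pressure-gradient force balances both:
(1/ρ)|∂P/∂n| = fV + V²/R  →  V² + fR·V − fR·V_g = 0
With fR = 1.01×10⁻⁴ × 458×10³ m = 46.4 m/s:
V = [−fR + √((fR)² + 4 fR V_g)]/2 = [−46.4 + √(46.4² + 4×46.4×26.4)]/2 = 18.8 m/s
Subgeostrophic (V < V_g = 26.4 m/s), as expected around a low.
Converting: 18.8 m/s × 1.944 = 37 knots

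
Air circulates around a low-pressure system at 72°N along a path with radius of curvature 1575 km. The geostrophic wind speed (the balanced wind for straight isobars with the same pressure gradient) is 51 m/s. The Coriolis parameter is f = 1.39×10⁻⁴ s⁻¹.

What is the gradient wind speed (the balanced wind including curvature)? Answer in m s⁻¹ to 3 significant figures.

42.7 m s⁻¹

Around a low, centrifugal force acts outward with Coriolis, so pressure-gradient force balances both:
(1/ρ)|∂P/∂n| = fV + V²/R  →  V² + fR·V − fR·V_g = 0
With fR = 1.39×10⁻⁴ × 1575×10³ m = 219 m/s:
V = [−fR + √((fR)² + 4 fR V_g)]/2 = [−219 + √(219² + 4×219×51)]/2 = 42.7 m/s
Subgeostrophic (V < V_g = 51 m/s), as expected around a low.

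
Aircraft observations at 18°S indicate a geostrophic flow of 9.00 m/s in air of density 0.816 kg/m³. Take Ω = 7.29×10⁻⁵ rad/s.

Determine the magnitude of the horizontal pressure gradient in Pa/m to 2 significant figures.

Coriolis parameter at 18°S:
f = 2Ω sin φ = 2 × 7.29×10⁻⁵ × sin 18° = 4.51×10⁻⁵ s⁻¹
Geostrophic balance rearranged: |∂P/∂n| = f ρ V_g
|∂P/∂n| = 4.51×10⁻⁵ × 0.816 × 9.00 = 3.31×10⁻⁴ Pa/m

3.3×10⁻⁴ Pa/m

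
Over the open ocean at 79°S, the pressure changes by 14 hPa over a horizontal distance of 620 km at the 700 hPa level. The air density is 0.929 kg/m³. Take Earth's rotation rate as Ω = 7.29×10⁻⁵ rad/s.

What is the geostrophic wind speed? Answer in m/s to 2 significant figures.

Coriolis parameter at 79°S:
f = 2Ω sin φ = 2 × 7.29×10⁻⁵ × sin 79° = 1.43×10⁻⁴ s⁻¹
Pressure gradient: |∂P/∂n| = 1400 Pa / 620000 m = 2.26×10⁻³ Pa/m
Geostrophic balance (pressure-gradient force = Coriolis force):
V_g = (1/(fρ)) |∂P/∂n| = 2.26×10⁻³ / (1.43×10⁻⁴ × 0.929) = 17.0 m/s

17 m/s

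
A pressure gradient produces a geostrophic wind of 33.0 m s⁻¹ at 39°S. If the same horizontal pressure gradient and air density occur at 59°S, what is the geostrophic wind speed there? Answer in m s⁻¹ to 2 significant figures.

24 m s⁻¹

With the same pressure gradient and density, V_g ∝ 1/f ∝ 1/sin φ.
V₂ = V₁ · sin φ₁ / sin φ₂ = 33.0 × sin 39° / sin 59°
V₂ = 33.0 × 0.6293/0.8572 = 24 m s⁻¹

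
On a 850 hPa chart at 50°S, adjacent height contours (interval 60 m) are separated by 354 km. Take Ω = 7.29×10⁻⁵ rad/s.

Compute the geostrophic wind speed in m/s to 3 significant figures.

Coriolis parameter at 50°S:
f = 2Ω sin φ = 2 × 7.29×10⁻⁵ × sin 50° = 1.12×10⁻⁴ s⁻¹
Height gradient: |∂Z/∂n| = 60 m / 354000 m = 1.69×10⁻⁴
On a pressure surface, geostrophic balance gives V_g = (g/f)|∂Z/∂n|:
V_g = 9.81 × 1.69×10⁻⁴ / 1.12×10⁻⁴ = 14.9 m/s

14.9 m/s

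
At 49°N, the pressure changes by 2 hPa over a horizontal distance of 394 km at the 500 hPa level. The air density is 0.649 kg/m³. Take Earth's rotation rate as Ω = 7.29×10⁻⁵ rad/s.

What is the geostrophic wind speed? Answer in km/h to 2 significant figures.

Coriolis parameter at 49°N:
f = 2Ω sin φ = 2 × 7.29×10⁻⁵ × sin 49° = 1.10×10⁻⁴ s⁻¹
Pressure gradient: |∂P/∂n| = 200 Pa / 394000 m = 5.08×10⁻⁴ Pa/m
Geostrophic balance (pressure-gradient force = Coriolis force):
V_g = (1/(fρ)) |∂P/∂n| = 5.08×10⁻⁴ / (1.10×10⁻⁴ × 0.649) = 7.11 m/s
Converting: 7.11 m/s × 3.6 = 26 km/h

26 km/h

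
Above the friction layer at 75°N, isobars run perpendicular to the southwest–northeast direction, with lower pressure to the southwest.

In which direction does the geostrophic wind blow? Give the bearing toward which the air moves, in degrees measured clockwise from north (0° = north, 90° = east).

315°

The pressure-gradient force points toward the southwest (bearing 225°).
Geostrophic balance: in the Northern Hemisphere the Coriolis force deflects motion to the right, so the geostrophic wind blows 90° to the right of the pressure-gradient force (low pressure on the left).
Rotating 225° by 90° clockwise gives 315° — the wind blows toward the northwest.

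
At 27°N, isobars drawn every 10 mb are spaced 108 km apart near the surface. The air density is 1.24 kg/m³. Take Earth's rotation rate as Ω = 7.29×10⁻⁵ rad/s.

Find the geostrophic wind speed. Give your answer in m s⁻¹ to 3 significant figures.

113 m s⁻¹

Coriolis parameter at 27°N:
f = 2Ω sin φ = 2 × 7.29×10⁻⁵ × sin 27° = 6.62×10⁻⁵ s⁻¹
Pressure gradient: |∂P/∂n| = 1000 Pa / 108000 m = 9.26×10⁻³ Pa/m
Geostrophic balance (pressure-gradient force = Coriolis force):
V_g = (1/(fρ)) |∂P/∂n| = 9.26×10⁻³ / (6.62×10⁻⁵ × 1.24) = 113 m/s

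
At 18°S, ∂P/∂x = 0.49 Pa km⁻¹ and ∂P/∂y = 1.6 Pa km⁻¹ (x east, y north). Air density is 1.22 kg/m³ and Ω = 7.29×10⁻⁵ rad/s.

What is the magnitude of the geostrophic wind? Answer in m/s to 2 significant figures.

30 m/s

Coriolis parameter at 18°S:
f = 2Ω sin φ = 2 × 7.29×10⁻⁵ × sin 18° = 4.51×10⁻⁵ s⁻¹
In the Southern Hemisphere f is negative: f = −4.51×10⁻⁵ s⁻¹.
Component geostrophic relations (x east, y north):
u_g = −(1/(fρ)) ∂P/∂y,  v_g = (1/(fρ)) ∂P/∂x
u_g = −(1.6×10⁻³)/(−4.51×10⁻⁵ × 1.22) = 29.1 m/s;  v_g = (0.49×10⁻³)/(−4.51×10⁻⁵ × 1.22) = −8.91 m/s
|V_g| = √(u_g² + v_g²) = 30.4 m/s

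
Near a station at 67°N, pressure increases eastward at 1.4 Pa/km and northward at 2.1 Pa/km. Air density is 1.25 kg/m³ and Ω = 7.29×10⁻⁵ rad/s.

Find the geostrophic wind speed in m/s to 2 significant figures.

15 m/s

Coriolis parameter at 67°N:
f = 2Ω sin φ = 2 × 7.29×10⁻⁵ × sin 67° = 1.34×10⁻⁴ s⁻¹
Component geostrophic relations (x east, y north):
u_g = −(1/(fρ)) ∂P/∂y,  v_g = (1/(fρ)) ∂P/∂x
u_g = −(2.1×10⁻³)/(1.34×10⁻⁴ × 1.25) = −12.5 m/s;  v_g = (1.4×10⁻³)/(1.34×10⁻⁴ × 1.25) = 8.35 m/s
|V_g| = √(u_g² + v_g²) = 15.0 m/s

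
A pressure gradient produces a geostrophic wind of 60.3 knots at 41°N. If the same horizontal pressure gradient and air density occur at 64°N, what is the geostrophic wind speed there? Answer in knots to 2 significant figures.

With the same pressure gradient and density, V_g ∝ 1/f ∝ 1/sin φ.
V₂ = V₁ · sin φ₁ / sin φ₂ = 60.3 × sin 41° / sin 64°
V₂ = 60.3 × 0.6561/0.8988 = 44 knots

44 knots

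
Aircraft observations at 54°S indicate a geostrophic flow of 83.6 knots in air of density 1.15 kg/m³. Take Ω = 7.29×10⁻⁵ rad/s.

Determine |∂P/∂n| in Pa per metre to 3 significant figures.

5.83×10⁻³ Pa/m

Coriolis parameter at 54°S:
f = 2Ω sin φ = 2 × 7.29×10⁻⁵ × sin 54° = 1.18×10⁻⁴ s⁻¹
Wind speed in SI: 83.6 knots = 43.0 m/s
Geostrophic balance rearranged: |∂P/∂n| = f ρ V_g
|∂P/∂n| = 1.18×10⁻⁴ × 1.15 × 43.0 = 5.83×10⁻³ Pa/m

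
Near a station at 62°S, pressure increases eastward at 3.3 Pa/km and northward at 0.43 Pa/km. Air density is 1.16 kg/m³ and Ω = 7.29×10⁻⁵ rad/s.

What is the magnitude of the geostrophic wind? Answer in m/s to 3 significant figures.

22.3 m/s

Coriolis parameter at 62°S:
f = 2Ω sin φ = 2 × 7.29×10⁻⁵ × sin 62° = 1.29×10⁻⁴ s⁻¹
In the Southern Hemisphere f is negative: f = −1.29×10⁻⁴ s⁻¹.
Component geostrophic relations (x east, y north):
u_g = −(1/(fρ)) ∂P/∂y,  v_g = (1/(fρ)) ∂P/∂x
u_g = −(0.43×10⁻³)/(−1.29×10⁻⁴ × 1.16) = 2.88 m/s;  v_g = (3.3×10⁻³)/(−1.29×10⁻⁴ × 1.16) = −22.1 m/s
|V_g| = √(u_g² + v_g²) = 22.3 m/s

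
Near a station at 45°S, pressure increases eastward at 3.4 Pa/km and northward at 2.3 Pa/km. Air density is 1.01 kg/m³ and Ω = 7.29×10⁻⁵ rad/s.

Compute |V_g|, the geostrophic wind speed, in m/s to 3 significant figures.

39.4 m/s

Coriolis parameter at 45°S:
f = 2Ω sin φ = 2 × 7.29×10⁻⁵ × sin 45° = 1.03×10⁻⁴ s⁻¹
In the Southern Hemisphere f is negative: f = −1.03×10⁻⁴ s⁻¹.
Component geostrophic relations (x east, y north):
u_g = −(1/(fρ)) ∂P/∂y,  v_g = (1/(fρ)) ∂P/∂x
u_g = −(2.3×10⁻³)/(−1.03×10⁻⁴ × 1.01) = 22.1 m/s;  v_g = (3.4×10⁻³)/(−1.03×10⁻⁴ × 1.01) = −32.7 m/s
|V_g| = √(u_g² + v_g²) = 39.4 m/s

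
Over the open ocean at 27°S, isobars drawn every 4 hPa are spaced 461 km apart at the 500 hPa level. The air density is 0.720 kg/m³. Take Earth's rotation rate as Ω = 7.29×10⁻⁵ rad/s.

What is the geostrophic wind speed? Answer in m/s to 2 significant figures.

18 m/s

Coriolis parameter at 27°S:
f = 2Ω sin φ = 2 × 7.29×10⁻⁵ × sin 27° = 6.62×10⁻⁵ s⁻¹
Pressure gradient: |∂P/∂n| = 400 Pa / 461000 m = 8.68×10⁻⁴ Pa/m
Geostrophic balance (pressure-gradient force = Coriolis force):
V_g = (1/(fρ)) |∂P/∂n| = 8.68×10⁻⁴ / (6.62×10⁻⁵ × 0.720) = 18.2 m/s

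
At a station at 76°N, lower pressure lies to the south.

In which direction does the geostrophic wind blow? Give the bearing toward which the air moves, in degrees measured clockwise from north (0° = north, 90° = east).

270°

The pressure-gradient force points toward the south (bearing 180°).
Geostrophic balance: in the Northern Hemisphere the Coriolis force deflects motion to the right, so the geostrophic wind blows 90° to the right of the pressure-gradient force (low pressure on the left).
Rotating 180° by 90° clockwise gives 270° — the wind blows toward the west.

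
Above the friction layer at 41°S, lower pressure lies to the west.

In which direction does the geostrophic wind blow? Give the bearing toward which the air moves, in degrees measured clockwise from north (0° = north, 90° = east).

The pressure-gradient force points toward the west (bearing 270°).
Geostrophic balance: in the Southern Hemisphere the Coriolis force deflects motion to the left, so the geostrophic wind blows 90° to the left of the pressure-gradient force (low pressure on the right).
Rotating 270° by 90° counterclockwise gives 180° — the wind blows toward the south.

180°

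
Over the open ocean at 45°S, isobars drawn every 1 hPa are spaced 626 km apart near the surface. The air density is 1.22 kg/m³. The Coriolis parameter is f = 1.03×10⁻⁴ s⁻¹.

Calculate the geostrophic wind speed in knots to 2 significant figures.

2.5 knots

Pressure gradient: |∂P/∂n| = 100 Pa / 626000 m = 1.60×10⁻⁴ Pa/m
Geostrophic balance (pressure-gradient force = Coriolis force):
V_g = (1/(fρ)) |∂P/∂n| = 1.60×10⁻⁴ / (1.03×10⁻⁴ × 1.22) = 1.27 m/s
Converting: 1.27 m/s × 1.944 = 2.5 knots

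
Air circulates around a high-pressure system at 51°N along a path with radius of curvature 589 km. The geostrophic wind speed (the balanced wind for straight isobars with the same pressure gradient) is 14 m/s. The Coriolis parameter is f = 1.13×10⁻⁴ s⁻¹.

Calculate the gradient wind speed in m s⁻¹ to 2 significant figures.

Around a high, pressure-gradient force acts outward with centrifugal, so Coriolis balances both:
fV = (1/ρ)|∂P/∂n| + V²/R  →  V² − fR·V + fR·V_g = 0
With fR = 1.13×10⁻⁴ × 589×10³ m = 66.6 m/s:
V = [fR − √((fR)² − 4 fR V_g)]/2 = [66.6 − √(66.6² − 4×66.6×14)]/2 = 20 m/s
Supergeostrophic (V > V_g = 14 m/s), as expected around a high.

20 m s⁻¹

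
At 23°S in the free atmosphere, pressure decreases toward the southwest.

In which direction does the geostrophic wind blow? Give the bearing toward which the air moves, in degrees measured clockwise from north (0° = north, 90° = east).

135°

The pressure-gradient force points toward the southwest (bearing 225°).
Geostrophic balance: in the Southern Hemisphere the Coriolis force deflects motion to the left, so the geostrophic wind blows 90° to the left of the pressure-gradient force (low pressure on the right).
Rotating 225° by 90° counterclockwise gives 135° — the wind blows toward the southeast.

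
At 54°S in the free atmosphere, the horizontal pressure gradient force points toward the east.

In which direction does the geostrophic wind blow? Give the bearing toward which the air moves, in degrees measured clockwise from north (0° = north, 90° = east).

000°

The pressure-gradient force points toward the east (bearing 090°).
Geostrophic balance: in the Southern Hemisphere the Coriolis force deflects motion to the left, so the geostrophic wind blows 90° to the left of the pressure-gradient force (low pressure on the right).
Rotating 090° by 90° counterclockwise gives 000° — the wind blows toward the north.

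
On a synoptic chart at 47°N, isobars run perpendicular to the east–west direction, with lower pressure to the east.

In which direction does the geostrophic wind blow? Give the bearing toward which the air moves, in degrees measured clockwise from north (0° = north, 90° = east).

180°

The pressure-gradient force points toward the east (bearing 090°).
Geostrophic balance: in the Northern Hemisphere the Coriolis force deflects motion to the right, so the geostrophic wind blows 90° to the right of the pressure-gradient force (low pressure on the left).
Rotating 090° by 90° clockwise gives 180° — the wind blows toward the south.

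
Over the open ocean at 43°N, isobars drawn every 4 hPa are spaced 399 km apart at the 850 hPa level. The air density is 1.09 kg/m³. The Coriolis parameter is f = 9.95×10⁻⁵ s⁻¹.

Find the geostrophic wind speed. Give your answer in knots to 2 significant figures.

18 knots

Pressure gradient: |∂P/∂n| = 400 Pa / 399000 m = 1.00×10⁻³ Pa/m
Geostrophic balance (pressure-gradient force = Coriolis force):
V_g = (1/(fρ)) |∂P/∂n| = 1.00×10⁻³ / (9.95×10⁻⁵ × 1.09) = 9.24 m/s
Converting: 9.24 m/s × 1.944 = 18 knots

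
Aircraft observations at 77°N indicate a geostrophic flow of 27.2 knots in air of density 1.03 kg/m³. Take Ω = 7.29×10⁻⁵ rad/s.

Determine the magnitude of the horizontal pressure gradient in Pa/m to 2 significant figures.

Coriolis parameter at 77°N:
f = 2Ω sin φ = 2 × 7.29×10⁻⁵ × sin 77° = 1.42×10⁻⁴ s⁻¹
Wind speed in SI: 27.2 knots = 14.0 m/s
Geostrophic balance rearranged: |∂P/∂n| = f ρ V_g
|∂P/∂n| = 1.42×10⁻⁴ × 1.03 × 14.0 = 2.05×10⁻³ Pa/m

2.0×10⁻³ Pa/m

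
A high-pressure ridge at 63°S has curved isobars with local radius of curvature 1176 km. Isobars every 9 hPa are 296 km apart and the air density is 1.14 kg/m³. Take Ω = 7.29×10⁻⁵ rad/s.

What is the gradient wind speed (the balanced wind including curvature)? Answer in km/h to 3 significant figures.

88.0 km/h

Coriolis parameter at 63°S:
f = 2Ω sin φ = 2 × 7.29×10⁻⁵ × sin 63° = 1.30×10⁻⁴ s⁻¹
Pressure gradient: |∂P/∂n| = 900 Pa / 296000 m = 3.04×10⁻³ Pa/m
Geostrophic speed: V_g = |∂P/∂n|/(fρ) = 3.04×10⁻³/(1.30×10⁻⁴ × 1.14) = 20.5 m/s
Around a high, pressure-gradient force acts outward with centrifugal, so Coriolis balances both:
fV = (1/ρ)|∂P/∂n| + V²/R  →  V² − fR·V + fR·V_g = 0
With fR = 1.30×10⁻⁴ × 1176×10³ m = 153 m/s:
V = [fR − √((fR)² − 4 fR V_g)]/2 = [153 − √(153² − 4×153×20.5)]/2 = 24.4 m/s
Supergeostrophic (V > V_g = 20.5 m/s), as expected around a high.
Converting: 24.4 m/s × 3.6 = 88.0 km/h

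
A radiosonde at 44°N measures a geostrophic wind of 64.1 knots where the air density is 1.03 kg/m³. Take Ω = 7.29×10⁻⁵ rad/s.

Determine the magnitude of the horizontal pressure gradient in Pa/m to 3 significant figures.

3.44×10⁻³ Pa/m

Coriolis parameter at 44°N:
f = 2Ω sin φ = 2 × 7.29×10⁻⁵ × sin 44° = 1.01×10⁻⁴ s⁻¹
Wind speed in SI: 64.1 knots = 33.0 m/s
Geostrophic balance rearranged: |∂P/∂n| = f ρ V_g
|∂P/∂n| = 1.01×10⁻⁴ × 1.03 × 33.0 = 3.44×10⁻³ Pa/m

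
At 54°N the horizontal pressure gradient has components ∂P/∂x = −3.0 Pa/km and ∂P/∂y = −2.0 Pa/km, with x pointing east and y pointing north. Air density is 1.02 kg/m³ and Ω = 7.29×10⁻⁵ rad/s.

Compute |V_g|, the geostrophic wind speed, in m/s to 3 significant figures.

30.0 m/s

Coriolis parameter at 54°N:
f = 2Ω sin φ = 2 × 7.29×10⁻⁵ × sin 54° = 1.18×10⁻⁴ s⁻¹
Component geostrophic relations (x east, y north):
u_g = −(1/(fρ)) ∂P/∂y,  v_g = (1/(fρ)) ∂P/∂x
u_g = −(−2.0×10⁻³)/(1.18×10⁻⁴ × 1.02) = 16.6 m/s;  v_g = (−3.0×10⁻³)/(1.18×10⁻⁴ × 1.02) = −24.9 m/s
|V_g| = √(u_g² + v_g²) = 30.0 m/s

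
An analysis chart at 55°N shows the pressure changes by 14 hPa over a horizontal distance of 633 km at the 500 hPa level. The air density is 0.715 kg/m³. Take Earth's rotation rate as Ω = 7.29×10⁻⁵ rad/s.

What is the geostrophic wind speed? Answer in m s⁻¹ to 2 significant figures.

Coriolis parameter at 55°N:
f = 2Ω sin φ = 2 × 7.29×10⁻⁵ × sin 55° = 1.19×10⁻⁴ s⁻¹
Pressure gradient: |∂P/∂n| = 1400 Pa / 633000 m = 2.21×10⁻³ Pa/m
Geostrophic balance (pressure-gradient force = Coriolis force):
V_g = (1/(fρ)) |∂P/∂n| = 2.21×10⁻³ / (1.19×10⁻⁴ × 0.715) = 25.9 m/s

26 m s⁻¹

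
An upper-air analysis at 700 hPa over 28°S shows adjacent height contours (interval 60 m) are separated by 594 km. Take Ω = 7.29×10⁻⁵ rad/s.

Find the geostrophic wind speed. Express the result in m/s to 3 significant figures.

14.5 m/s

Coriolis parameter at 28°S:
f = 2Ω sin φ = 2 × 7.29×10⁻⁵ × sin 28° = 6.84×10⁻⁵ s⁻¹
Height gradient: |∂Z/∂n| = 60 m / 594000 m = 1.01×10⁻⁴
On a pressure surface, geostrophic balance gives V_g = (g/f)|∂Z/∂n|:
V_g = 9.81 × 1.01×10⁻⁴ / 6.84×10⁻⁵ = 14.5 m/s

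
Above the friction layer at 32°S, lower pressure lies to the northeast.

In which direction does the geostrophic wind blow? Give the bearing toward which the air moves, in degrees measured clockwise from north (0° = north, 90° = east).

The pressure-gradient force points toward the northeast (bearing 045°).
Geostrophic balance: in the Southern Hemisphere the Coriolis force deflects motion to the left, so the geostrophic wind blows 90° to the left of the pressure-gradient force (low pressure on the right).
Rotating 045° by 90° counterclockwise gives 315° — the wind blows toward the northwest.

315°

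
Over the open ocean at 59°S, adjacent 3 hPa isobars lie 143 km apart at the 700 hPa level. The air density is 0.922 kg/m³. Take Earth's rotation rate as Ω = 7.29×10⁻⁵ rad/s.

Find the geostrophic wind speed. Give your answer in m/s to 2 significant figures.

18 m/s

Coriolis parameter at 59°S:
f = 2Ω sin φ = 2 × 7.29×10⁻⁵ × sin 59° = 1.25×10⁻⁴ s⁻¹
Pressure gradient: |∂P/∂n| = 300 Pa / 143000 m = 2.10×10⁻³ Pa/m
Geostrophic balance (pressure-gradient force = Coriolis force):
V_g = (1/(fρ)) |∂P/∂n| = 2.10×10⁻³ / (1.25×10⁻⁴ × 0.922) = 18.2 m/s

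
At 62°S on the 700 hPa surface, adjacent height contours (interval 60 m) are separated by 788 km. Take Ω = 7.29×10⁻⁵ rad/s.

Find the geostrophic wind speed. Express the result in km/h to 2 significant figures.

21 km/h

Coriolis parameter at 62°S:
f = 2Ω sin φ = 2 × 7.29×10⁻⁵ × sin 62° = 1.29×10⁻⁴ s⁻¹
Height gradient: |∂Z/∂n| = 60 m / 788000 m = 7.61×10⁻⁵
On a pressure surface, geostrophic balance gives V_g = (g/f)|∂Z/∂n|:
V_g = 9.81 × 7.61×10⁻⁵ / 1.29×10⁻⁴ = 5.80 m/s
Converting: 5.80 m/s × 3.6 = 21 km/h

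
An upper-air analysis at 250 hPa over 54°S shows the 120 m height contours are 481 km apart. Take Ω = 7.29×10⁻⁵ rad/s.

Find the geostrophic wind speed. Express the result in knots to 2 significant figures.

Coriolis parameter at 54°S:
f = 2Ω sin φ = 2 × 7.29×10⁻⁵ × sin 54° = 1.18×10⁻⁴ s⁻¹
Height gradient: |∂Z/∂n| = 120 m / 481000 m = 2.49×10⁻⁴
On a pressure surface, geostrophic balance gives V_g = (g/f)|∂Z/∂n|:
V_g = 9.81 × 2.49×10⁻⁴ / 1.18×10⁻⁴ = 20.7 m/s
Converting: 20.7 m/s × 1.944 = 40 knots

40 knots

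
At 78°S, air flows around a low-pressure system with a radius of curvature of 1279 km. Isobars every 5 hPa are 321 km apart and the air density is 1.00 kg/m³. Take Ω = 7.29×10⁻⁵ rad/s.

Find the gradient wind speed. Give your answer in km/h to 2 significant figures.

Coriolis parameter at 78°S:
f = 2Ω sin φ = 2 × 7.29×10⁻⁵ × sin 78° = 1.43×10⁻⁴ s⁻¹
Pressure gradient: |∂P/∂n| = 500 Pa / 321000 m = 1.56×10⁻³ Pa/m
Geostrophic speed: V_g = |∂P/∂n|/(fρ) = 1.56×10⁻³/(1.43×10⁻⁴ × 1.00) = 10.9 m/s
Around a low, centrifugal force acts outward with Coriolis, so pressure-gradient force balances both:
(1/ρ)|∂P/∂n| = fV + V²/R  →  V² + fR·V − fR·V_g = 0
With fR = 1.43×10⁻⁴ × 1279×10³ m = 182 m/s:
V = [−fR + √((fR)² + 4 fR V_g)]/2 = [−182 + √(182² + 4×182×10.9)]/2 = 10.3 m/s
Subgeostrophic (V < V_g = 10.9 m/s), as expected around a low.
Converting: 10.3 m/s × 3.6 = 37 km/h

37 km/h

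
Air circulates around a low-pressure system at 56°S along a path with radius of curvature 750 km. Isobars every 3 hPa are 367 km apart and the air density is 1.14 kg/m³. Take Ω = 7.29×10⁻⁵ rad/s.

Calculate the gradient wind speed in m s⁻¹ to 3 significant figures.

5.59 m s⁻¹

Coriolis parameter at 56°S:
f = 2Ω sin φ = 2 × 7.29×10⁻⁵ × sin 56° = 1.21×10⁻⁴ s⁻¹
Pressure gradient: |∂P/∂n| = 300 Pa / 367000 m = 8.17×10⁻⁴ Pa/m
Geostrophic speed: V_g = |∂P/∂n|/(fρ) = 8.17×10⁻⁴/(1.21×10⁻⁴ × 1.14) = 5.93 m/s
Around a low, centrifugal force acts outward with Coriolis, so pressure-gradient force balances both:
(1/ρ)|∂P/∂n| = fV + V²/R  →  V² + fR·V − fR·V_g = 0
With fR = 1.21×10⁻⁴ × 750×10³ m = 90.7 m/s:
V = [−fR + √((fR)² + 4 fR V_g)]/2 = [−90.7 + √(90.7² + 4×90.7×5.93)]/2 = 5.59 m/s
Subgeostrophic (V < V_g = 5.93 m/s), as expected around a low.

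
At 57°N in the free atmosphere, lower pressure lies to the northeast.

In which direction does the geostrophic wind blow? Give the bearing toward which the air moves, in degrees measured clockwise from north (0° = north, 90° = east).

135°

The pressure-gradient force points toward the northeast (bearing 045°).
Geostrophic balance: in the Northern Hemisphere the Coriolis force deflects motion to the right, so the geostrophic wind blows 90° to the right of the pressure-gradient force (low pressure on the left).
Rotating 045° by 90° clockwise gives 135° — the wind blows toward the southeast.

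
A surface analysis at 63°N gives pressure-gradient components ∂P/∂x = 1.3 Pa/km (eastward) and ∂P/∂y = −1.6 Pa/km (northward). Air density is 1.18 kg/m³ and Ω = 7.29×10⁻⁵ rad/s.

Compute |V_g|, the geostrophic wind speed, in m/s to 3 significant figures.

Coriolis parameter at 63°N:
f = 2Ω sin φ = 2 × 7.29×10⁻⁵ × sin 63° = 1.30×10⁻⁴ s⁻¹
Component geostrophic relations (x east, y north):
u_g = −(1/(fρ)) ∂P/∂y,  v_g = (1/(fρ)) ∂P/∂x
u_g = −(−1.6×10⁻³)/(1.30×10⁻⁴ × 1.18) = 10.4 m/s;  v_g = (1.3×10⁻³)/(1.30×10⁻⁴ × 1.18) = 8.48 m/s
|V_g| = √(u_g² + v_g²) = 13.4 m/s

13.4 m/s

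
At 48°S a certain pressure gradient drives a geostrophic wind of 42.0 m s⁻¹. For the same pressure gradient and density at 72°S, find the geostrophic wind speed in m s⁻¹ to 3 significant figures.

With the same pressure gradient and density, V_g ∝ 1/f ∝ 1/sin φ.
V₂ = V₁ · sin φ₁ / sin φ₂ = 42.0 × sin 48° / sin 72°
V₂ = 42.0 × 0.7431/0.9511 = 32.8 m s⁻¹

32.8 m s⁻¹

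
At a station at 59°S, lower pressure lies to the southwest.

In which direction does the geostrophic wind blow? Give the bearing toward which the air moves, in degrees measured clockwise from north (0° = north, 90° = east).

135°

The pressure-gradient force points toward the southwest (bearing 225°).
Geostrophic balance: in the Southern Hemisphere the Coriolis force deflects motion to the left, so the geostrophic wind blows 90° to the left of the pressure-gradient force (low pressure on the right).
Rotating 225° by 90° counterclockwise gives 135° — the wind blows toward the southeast.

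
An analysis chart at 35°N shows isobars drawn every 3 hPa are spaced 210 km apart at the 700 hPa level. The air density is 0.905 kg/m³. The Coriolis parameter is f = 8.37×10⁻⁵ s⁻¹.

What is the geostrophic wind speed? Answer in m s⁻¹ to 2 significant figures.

19 m s⁻¹

Pressure gradient: |∂P/∂n| = 300 Pa / 210000 m = 1.43×10⁻³ Pa/m
Geostrophic balance (pressure-gradient force = Coriolis force):
V_g = (1/(fρ)) |∂P/∂n| = 1.43×10⁻³ / (8.37×10⁻⁵ × 0.905) = 18.9 m/s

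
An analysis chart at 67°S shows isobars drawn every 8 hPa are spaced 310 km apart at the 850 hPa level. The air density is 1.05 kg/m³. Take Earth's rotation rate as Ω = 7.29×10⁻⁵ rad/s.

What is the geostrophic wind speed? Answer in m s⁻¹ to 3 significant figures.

18.3 m s⁻¹

Coriolis parameter at 67°S:
f = 2Ω sin φ = 2 × 7.29×10⁻⁵ × sin 67° = 1.34×10⁻⁴ s⁻¹
Pressure gradient: |∂P/∂n| = 800 Pa / 310000 m = 2.58×10⁻³ Pa/m
Geostrophic balance (pressure-gradient force = Coriolis force):
V_g = (1/(fρ)) |∂P/∂n| = 2.58×10⁻³ / (1.34×10⁻⁴ × 1.05) = 18.3 m/s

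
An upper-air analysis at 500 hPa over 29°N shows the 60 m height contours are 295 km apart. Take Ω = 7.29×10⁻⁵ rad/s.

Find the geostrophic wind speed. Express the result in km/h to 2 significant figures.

100 km/h

Coriolis parameter at 29°N:
f = 2Ω sin φ = 2 × 7.29×10⁻⁵ × sin 29° = 7.07×10⁻⁵ s⁻¹
Height gradient: |∂Z/∂n| = 60 m / 295000 m = 2.03×10⁻⁴
On a pressure surface, geostrophic balance gives V_g = (g/f)|∂Z/∂n|:
V_g = 9.81 × 2.03×10⁻⁴ / 7.07×10⁻⁵ = 28.2 m/s
Converting: 28.2 m/s × 3.6 = 100 km/h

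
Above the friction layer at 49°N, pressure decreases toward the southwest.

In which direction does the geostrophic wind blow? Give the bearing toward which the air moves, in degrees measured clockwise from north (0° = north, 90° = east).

315°

The pressure-gradient force points toward the southwest (bearing 225°).
Geostrophic balance: in the Northern Hemisphere the Coriolis force deflects motion to the right, so the geostrophic wind blows 90° to the right of the pressure-gradient force (low pressure on the left).
Rotating 225° by 90° clockwise gives 315° — the wind blows toward the northwest.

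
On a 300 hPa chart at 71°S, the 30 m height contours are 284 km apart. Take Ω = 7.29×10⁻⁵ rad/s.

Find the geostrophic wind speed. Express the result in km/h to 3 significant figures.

Coriolis parameter at 71°S:
f = 2Ω sin φ = 2 × 7.29×10⁻⁵ × sin 71° = 1.38×10⁻⁴ s⁻¹
Height gradient: |∂Z/∂n| = 30 m / 284000 m = 1.06×10⁻⁴
On a pressure surface, geostrophic balance gives V_g = (g/f)|∂Z/∂n|:
V_g = 9.81 × 1.06×10⁻⁴ / 1.38×10⁻⁴ = 7.52 m/s
Converting: 7.52 m/s × 3.6 = 27.1 km/h

27.1 km/h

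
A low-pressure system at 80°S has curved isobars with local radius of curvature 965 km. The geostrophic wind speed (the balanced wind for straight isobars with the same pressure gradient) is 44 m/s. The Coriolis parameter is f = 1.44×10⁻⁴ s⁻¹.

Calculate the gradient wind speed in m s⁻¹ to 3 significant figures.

35.1 m s⁻¹

Around a low, centrifugal force acts outward with Coriolis, so pressure-gradient force balances both:
(1/ρ)|∂P/∂n| = fV + V²/R  →  V² + fR·V − fR·V_g = 0
With fR = 1.44×10⁻⁴ × 965×10³ m = 139 m/s:
V = [−fR + √((fR)² + 4 fR V_g)]/2 = [−139 + √(139² + 4×139×44)]/2 = 35.1 m/s
Subgeostrophic (V < V_g = 44 m/s), as expected around a low.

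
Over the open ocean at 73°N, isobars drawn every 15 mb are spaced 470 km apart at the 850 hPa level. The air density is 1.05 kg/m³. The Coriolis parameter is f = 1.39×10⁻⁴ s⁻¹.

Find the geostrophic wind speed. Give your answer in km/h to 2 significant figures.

Pressure gradient: |∂P/∂n| = 1500 Pa / 470000 m = 3.19×10⁻³ Pa/m
Geostrophic balance (pressure-gradient force = Coriolis force):
V_g = (1/(fρ)) |∂P/∂n| = 3.19×10⁻³ / (1.39×10⁻⁴ × 1.05) = 21.9 m/s
Converting: 21.9 m/s × 3.6 = 79 km/h

79 km/h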